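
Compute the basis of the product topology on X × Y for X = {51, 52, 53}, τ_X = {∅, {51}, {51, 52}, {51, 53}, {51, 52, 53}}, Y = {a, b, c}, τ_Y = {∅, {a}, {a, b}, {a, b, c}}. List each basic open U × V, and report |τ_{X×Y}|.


Basis B = {∅ × ∅, {51} × {a}, {51} × {a, b}, {51, 52} × {a}, {51, 53} × {a}, {51} × {a, b, c}, {51, 52, 53} × {a}, {51, 52} × {a, b}, {51, 53} × {a, b}, {51, 52} × {a, b, c}, {51, 53} × {a, b, c}, {51, 52, 53} × {a, b}, {51, 52, 53} × {a, b, c}}; |τ_{X×Y}| = 30.

Enumerate products U × V with U ∈ τ_X, V ∈ τ_Y (deduplicated):
  ∅ × ∅ = {} (∅)
  {51} × {a} = {(51,a)}
  {51} × {a, b} = {(51,a), (51,b)}
  {51, 52} × {a} = {(51,a), (52,a)}
  {51, 53} × {a} = {(51,a), (53,a)}
  {51} × {a, b, c} = {(51,a), (51,b), (51,c)}
  {51, 52, 53} × {a} = {(51,a), (52,a), (53,a)}
  {51, 52} × {a, b} = {(51,a), (51,b), (52,a), (52,b)}
  {51, 53} × {a, b} = {(51,a), (51,b), (53,a), (53,b)}
  {51, 52} × {a, b, c} = {(51,a), (51,b), (51,c), (52,a), (52,b), (52,c)}
  {51, 53} × {a, b, c} = {(51,a), (51,b), (51,c), (53,a), (53,b), (53,c)}
  {51, 52, 53} × {a, b} = {(51,a), (51,b), (52,a), (52,b), (53,a), (53,b)}
  {51, 52, 53} × {a, b, c} = {(51,a), (51,b), (51,c), (52,a), (52,b), (52,c), (53,a), (53,b), (53,c)}
These 13 distinct sets form the basis B.
Close under arbitrary unions to get τ_{X×Y}; counting gives |τ_{X×Y}| = 30.


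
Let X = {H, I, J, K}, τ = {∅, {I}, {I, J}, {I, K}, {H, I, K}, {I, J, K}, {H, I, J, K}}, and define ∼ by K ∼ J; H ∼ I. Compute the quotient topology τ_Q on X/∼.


X/∼ = {[H=I], [J=K]}; |τ_Q| = 2.

Equivalence classes: [H=I], [J=K].
Quotient map π: X → X/∼ sends H ↦ [H=I], I ↦ [H=I], J ↦ [J=K], K ↦ [J=K].
For each subset V ⊆ X/∼, compute π^{-1}(V) ⊆ X and check whether π^{-1}(V) ∈ τ. V is open in τ_Q iff π^{-1}(V) ∈ τ.
  V = {}: π^{-1}(V) = ∅ ∈ τ ✓.
  V = {[H=I]}: π^{-1}(V) = {H, I} ∉ τ ✗.
  V = {[J=K]}: π^{-1}(V) = {J, K} ∉ τ ✗.
  V = {[H=I], [J=K]}: π^{-1}(V) = {H, I, J, K} ∈ τ ✓.
Open sets in the quotient: τ_Q = {{}, {[H=I], [J=K]}} (2 elements).


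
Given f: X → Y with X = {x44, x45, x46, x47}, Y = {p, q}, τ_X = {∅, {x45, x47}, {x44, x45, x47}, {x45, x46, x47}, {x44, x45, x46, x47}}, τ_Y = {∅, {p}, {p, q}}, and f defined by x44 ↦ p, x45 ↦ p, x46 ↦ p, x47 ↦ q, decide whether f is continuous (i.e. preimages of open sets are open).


f is NOT continuous.

Compute f^{-1}(U) for each U ∈ τ_Y:
  U = ∅: f^{-1}(U) = ∅ ∈ τ_X ✓.
  U = {p}: f^{-1}(U) = {x44, x45, x46} ∉ τ_X ✗.
  U = {p, q}: f^{-1}(U) = {x44, x45, x46, x47} ∈ τ_X ✓.
Found U = {p} with f^{-1}(U) = {x44, x45, x46} not in τ_X. Therefore f is NOT continuous.


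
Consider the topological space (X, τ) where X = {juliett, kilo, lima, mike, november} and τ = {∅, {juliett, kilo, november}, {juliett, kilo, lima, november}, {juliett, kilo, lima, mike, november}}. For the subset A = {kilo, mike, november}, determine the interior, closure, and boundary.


int(A) = ∅, cl(A) = {juliett, kilo, lima, mike, november}, ∂A = {juliett, kilo, lima, mike, november}.

Closed sets in (X, τ) are complements of opens:
  closed(X, τ) = {∅, {mike}, {lima, mike}, {juliett, kilo, lima, mike, november}}.
int(A) = ⋃ {U ∈ τ : U ⊆ A}. Opens contained in A: ∅.
Taking the union of these: int(A) = ∅.
cl(A) = ⋂ {C closed : A ⊆ C}. Closed sets containing A: {juliett, kilo, lima, mike, november}.
Intersecting these: cl(A) = {juliett, kilo, lima, mike, november}.
∂A = cl(A) ∖ int(A) = {juliett, kilo, lima, mike, november} ∖ ∅ = {juliett, kilo, lima, mike, november}.


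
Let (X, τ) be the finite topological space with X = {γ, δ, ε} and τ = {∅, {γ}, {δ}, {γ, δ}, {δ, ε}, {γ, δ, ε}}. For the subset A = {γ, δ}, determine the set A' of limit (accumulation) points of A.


A' = {ε}

For each x ∈ X, list the open sets U ∈ τ with x ∈ U, then check whether U ∩ (A ∖ {x}) ≠ ∅ for every such U.
  x = γ: open {γ} ∋ x has {γ} ∩ (A ∖ {γ}) = ∅, so x is NOT a limit point.
  x = δ: open {δ} ∋ x has {δ} ∩ (A ∖ {δ}) = ∅, so x is NOT a limit point.
  x = ε: opens ∋ x are {δ, ε}, {γ, δ, ε}; each meets A ∖ {ε}, so x IS a limit point.
Collecting: A' = {ε}.


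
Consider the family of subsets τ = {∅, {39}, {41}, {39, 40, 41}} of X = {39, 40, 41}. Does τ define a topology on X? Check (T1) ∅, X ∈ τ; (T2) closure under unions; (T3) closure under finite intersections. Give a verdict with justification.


τ is NOT a topology on X.

Axiom (T1): ∅ ∈ τ? Yes; X ∈ τ? Yes.
Axiom (T2/T3): check pairwise unions and intersections of members of τ.
Counterexample for (T2): {39} ∪ {41} = {39, 41} ∉ τ. Therefore τ is NOT a topology.


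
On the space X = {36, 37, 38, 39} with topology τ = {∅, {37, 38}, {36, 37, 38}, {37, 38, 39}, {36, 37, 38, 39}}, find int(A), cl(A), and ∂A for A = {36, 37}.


int(A) = ∅, cl(A) = {36, 37, 38, 39}, ∂A = {36, 37, 38, 39}.

Closed sets in (X, τ) are complements of opens:
  closed(X, τ) = {∅, {36}, {39}, {36, 39}, {36, 37, 38, 39}}.
int(A) = ⋃ {U ∈ τ : U ⊆ A}. Opens contained in A: ∅.
Taking the union of these: int(A) = ∅.
cl(A) = ⋂ {C closed : A ⊆ C}. Closed sets containing A: {36, 37, 38, 39}.
Intersecting these: cl(A) = {36, 37, 38, 39}.
∂A = cl(A) ∖ int(A) = {36, 37, 38, 39} ∖ ∅ = {36, 37, 38, 39}.


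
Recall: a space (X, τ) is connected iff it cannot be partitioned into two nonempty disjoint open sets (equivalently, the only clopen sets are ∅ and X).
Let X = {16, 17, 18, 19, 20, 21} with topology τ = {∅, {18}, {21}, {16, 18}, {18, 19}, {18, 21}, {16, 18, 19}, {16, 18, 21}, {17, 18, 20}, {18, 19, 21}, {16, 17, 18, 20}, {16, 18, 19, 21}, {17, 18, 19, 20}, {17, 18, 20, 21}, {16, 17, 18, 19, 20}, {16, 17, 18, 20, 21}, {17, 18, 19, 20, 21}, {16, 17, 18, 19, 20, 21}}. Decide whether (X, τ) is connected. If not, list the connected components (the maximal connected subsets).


(X, τ) is disconnected; components = [{21}, {16, 17, 18, 19, 20}].

Find clopen sets (U ∈ τ with X ∖ U ∈ τ):
  U = ∅, X ∖ U = {16, 17, 18, 19, 20, 21} — both open, so U is clopen.
  U = {21}, X ∖ U = {16, 17, 18, 19, 20} — both open, so U is clopen.
  U = {16, 17, 18, 19, 20}, X ∖ U = {21} — both open, so U is clopen.
  U = {16, 17, 18, 19, 20, 21}, X ∖ U = ∅ — both open, so U is clopen.
Nontrivial clopen(s) exist: e.g. {16, 17, 18, 19, 20}. So (X, τ) is disconnected.
Compute connected components by grouping points that agree on all clopens:
  component: {21}
  component: {16, 17, 18, 19, 20}


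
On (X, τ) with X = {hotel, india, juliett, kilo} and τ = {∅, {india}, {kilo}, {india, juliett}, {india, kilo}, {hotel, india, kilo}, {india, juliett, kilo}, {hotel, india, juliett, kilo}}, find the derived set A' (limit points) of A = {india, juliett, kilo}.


A' = {hotel, juliett}

For each x ∈ X, list the open sets U ∈ τ with x ∈ U, then check whether U ∩ (A ∖ {x}) ≠ ∅ for every such U.
  x = hotel: opens ∋ x are {hotel, india, kilo}, {hotel, india, juliett, kilo}; each meets A ∖ {hotel}, so x IS a limit point.
  x = india: open {india} ∋ x has {india} ∩ (A ∖ {india}) = ∅, so x is NOT a limit point.
  x = juliett: opens ∋ x are {india, juliett}, {india, juliett, kilo}, {hotel, india, juliett, kilo}; each meets A ∖ {juliett}, so x IS a limit point.
  x = kilo: open {kilo} ∋ x has {kilo} ∩ (A ∖ {kilo}) = ∅, so x is NOT a limit point.
Collecting: A' = {hotel, juliett}.


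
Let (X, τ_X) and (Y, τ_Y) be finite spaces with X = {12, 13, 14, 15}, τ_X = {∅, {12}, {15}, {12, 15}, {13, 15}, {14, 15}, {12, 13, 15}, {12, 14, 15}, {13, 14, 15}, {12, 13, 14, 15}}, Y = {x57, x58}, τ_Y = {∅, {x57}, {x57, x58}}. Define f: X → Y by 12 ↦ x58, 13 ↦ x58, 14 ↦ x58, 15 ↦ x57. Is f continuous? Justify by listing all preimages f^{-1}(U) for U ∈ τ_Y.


f IS continuous.

Compute f^{-1}(U) for each U ∈ τ_Y:
  U = ∅: f^{-1}(U) = ∅ ∈ τ_X ✓.
  U = {x57}: f^{-1}(U) = {15} ∈ τ_X ✓.
  U = {x57, x58}: f^{-1}(U) = {12, 13, 14, 15} ∈ τ_X ✓.
Every preimage lies in τ_X, so f IS continuous.


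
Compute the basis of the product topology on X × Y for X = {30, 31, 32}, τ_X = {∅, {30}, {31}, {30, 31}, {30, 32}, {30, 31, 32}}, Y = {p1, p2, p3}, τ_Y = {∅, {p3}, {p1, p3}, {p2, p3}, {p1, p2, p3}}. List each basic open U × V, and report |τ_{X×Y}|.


Basis B = {∅ × ∅, {30} × {p3}, {31} × {p3}, {30} × {p1, p3}, {30} × {p2, p3}, {30, 31} × {p3}, {30, 32} × {p3}, {31} × {p1, p3}, {31} × {p2, p3}, {30} × {p1, p2, p3}, {30, 31, 32} × {p3}, {31} × {p1, p2, p3}, {30, 31} × {p1, p3}, {30, 32} × {p1, p3}, {30, 31} × {p2, p3}, {30, 32} × {p2, p3}, {30, 31} × {p1, p2, p3}, {30, 32} × {p1, p2, p3}, {30, 31, 32} × {p1, p3}, {30, 31, 32} × {p2, p3}, {30, 31, 32} × {p1, p2, p3}}; |τ_{X×Y}| = 70.

Enumerate products U × V with U ∈ τ_X, V ∈ τ_Y (deduplicated):
  ∅ × ∅ = {} (∅)
  {30} × {p3} = {(30,p3)}
  {31} × {p3} = {(31,p3)}
  {30} × {p1, p3} = {(30,p1), (30,p3)}
  {30} × {p2, p3} = {(30,p2), (30,p3)}
  {30, 31} × {p3} = {(30,p3), (31,p3)}
  {30, 32} × {p3} = {(30,p3), (32,p3)}
  {31} × {p1, p3} = {(31,p1), (31,p3)}
  {31} × {p2, p3} = {(31,p2), (31,p3)}
  {30} × {p1, p2, p3} = {(30,p1), (30,p2), (30,p3)}
  {30, 31, 32} × {p3} = {(30,p3), (31,p3), (32,p3)}
  {31} × {p1, p2, p3} = {(31,p1), (31,p2), (31,p3)}
  {30, 31} × {p1, p3} = {(30,p1), (30,p3), (31,p1), (31,p3)}
  {30, 32} × {p1, p3} = {(30,p1), (30,p3), (32,p1), (32,p3)}
  {30, 31} × {p2, p3} = {(30,p2), (30,p3), (31,p2), (31,p3)}
  {30, 32} × {p2, p3} = {(30,p2), (30,p3), (32,p2), (32,p3)}
  {30, 31} × {p1, p2, p3} = {(30,p1), (30,p2), (30,p3), (31,p1), (31,p2), (31,p3)}
  {30, 32} × {p1, p2, p3} = {(30,p1), (30,p2), (30,p3), (32,p1), (32,p2), (32,p3)}
  {30, 31, 32} × {p1, p3} = {(30,p1), (30,p3), (31,p1), (31,p3), (32,p1), (32,p3)}
  {30, 31, 32} × {p2, p3} = {(30,p2), (30,p3), (31,p2), (31,p3), (32,p2), (32,p3)}
  {30, 31, 32} × {p1, p2, p3} = {(30,p1), (30,p2), (30,p3), (31,p1), (31,p2), (31,p3), (32,p1), (32,p2), (32,p3)}
These 21 distinct sets form the basis B.
Close under arbitrary unions to get τ_{X×Y}; counting gives |τ_{X×Y}| = 70.


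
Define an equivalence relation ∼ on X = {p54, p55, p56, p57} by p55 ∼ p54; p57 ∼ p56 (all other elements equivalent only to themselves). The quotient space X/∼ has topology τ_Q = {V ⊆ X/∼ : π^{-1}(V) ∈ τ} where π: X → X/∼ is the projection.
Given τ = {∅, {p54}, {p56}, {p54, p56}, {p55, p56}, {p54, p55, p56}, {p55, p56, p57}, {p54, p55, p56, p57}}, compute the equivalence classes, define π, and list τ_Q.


X/∼ = {[p54=p55], [p56=p57]}; |τ_Q| = 2.

Equivalence classes: [p54=p55], [p56=p57].
Quotient map π: X → X/∼ sends p54 ↦ [p54=p55], p55 ↦ [p54=p55], p56 ↦ [p56=p57], p57 ↦ [p56=p57].
For each subset V ⊆ X/∼, compute π^{-1}(V) ⊆ X and check whether π^{-1}(V) ∈ τ. V is open in τ_Q iff π^{-1}(V) ∈ τ.
  V = {}: π^{-1}(V) = ∅ ∈ τ ✓.
  V = {[p54=p55]}: π^{-1}(V) = {p54, p55} ∉ τ ✗.
  V = {[p56=p57]}: π^{-1}(V) = {p56, p57} ∉ τ ✗.
  V = {[p54=p55], [p56=p57]}: π^{-1}(V) = {p54, p55, p56, p57} ∈ τ ✓.
Open sets in the quotient: τ_Q = {{}, {[p54=p55], [p56=p57]}} (2 elements).


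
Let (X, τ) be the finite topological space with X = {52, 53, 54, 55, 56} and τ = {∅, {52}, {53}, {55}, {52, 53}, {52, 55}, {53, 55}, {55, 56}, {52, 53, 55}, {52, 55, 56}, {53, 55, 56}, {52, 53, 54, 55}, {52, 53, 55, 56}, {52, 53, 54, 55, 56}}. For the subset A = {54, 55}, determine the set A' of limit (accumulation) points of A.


A' = {54, 56}

For each x ∈ X, list the open sets U ∈ τ with x ∈ U, then check whether U ∩ (A ∖ {x}) ≠ ∅ for every such U.
  x = 52: open {52} ∋ x has {52} ∩ (A ∖ {52}) = ∅, so x is NOT a limit point.
  x = 53: open {53} ∋ x has {53} ∩ (A ∖ {53}) = ∅, so x is NOT a limit point.
  x = 54: opens ∋ x are {52, 53, 54, 55}, {52, 53, 54, 55, 56}; each meets A ∖ {54}, so x IS a limit point.
  x = 55: open {55} ∋ x has {55} ∩ (A ∖ {55}) = ∅, so x is NOT a limit point.
  x = 56: opens ∋ x are {55, 56}, {52, 55, 56}, {53, 55, 56}, {52, 53, 55, 56}, {52, 53, 54, 55, 56}; each meets A ∖ {56}, so x IS a limit point.
Collecting: A' = {54, 56}.


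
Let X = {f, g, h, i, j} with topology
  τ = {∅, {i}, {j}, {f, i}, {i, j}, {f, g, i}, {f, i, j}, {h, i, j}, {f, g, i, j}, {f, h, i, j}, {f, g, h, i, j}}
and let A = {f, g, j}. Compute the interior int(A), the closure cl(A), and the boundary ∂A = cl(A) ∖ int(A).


int(A) = {j}, cl(A) = {f, g, h, j}, ∂A = {f, g, h}.

Closed sets in (X, τ) are complements of opens:
  closed(X, τ) = {∅, {g}, {h}, {f, g}, {g, h}, {h, j}, {f, g, h}, {g, h, j}, {f, g, h, i}, {f, g, h, j}, {f, g, h, i, j}}.
int(A) = ⋃ {U ∈ τ : U ⊆ A}. Opens contained in A: ∅, {j}.
Taking the union of these: int(A) = {j}.
cl(A) = ⋂ {C closed : A ⊆ C}. Closed sets containing A: {f, g, h, j}, {f, g, h, i, j}.
Intersecting these: cl(A) = {f, g, h, j}.
∂A = cl(A) ∖ int(A) = {f, g, h, j} ∖ {j} = {f, g, h}.


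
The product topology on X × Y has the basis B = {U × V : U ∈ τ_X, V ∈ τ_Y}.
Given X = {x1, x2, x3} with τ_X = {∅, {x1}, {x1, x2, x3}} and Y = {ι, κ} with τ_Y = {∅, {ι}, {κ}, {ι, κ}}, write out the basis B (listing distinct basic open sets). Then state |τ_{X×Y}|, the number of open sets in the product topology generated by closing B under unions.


Basis B = {∅ × ∅, {x1} × {ι}, {x1} × {κ}, {x1} × {ι, κ}, {x1, x2, x3} × {ι}, {x1, x2, x3} × {κ}, {x1, x2, x3} × {ι, κ}}; |τ_{X×Y}| = 9.

Enumerate products U × V with U ∈ τ_X, V ∈ τ_Y (deduplicated):
  ∅ × ∅ = {} (∅)
  {x1} × {ι} = {(x1,ι)}
  {x1} × {κ} = {(x1,κ)}
  {x1} × {ι, κ} = {(x1,ι), (x1,κ)}
  {x1, x2, x3} × {ι} = {(x1,ι), (x2,ι), (x3,ι)}
  {x1, x2, x3} × {κ} = {(x1,κ), (x2,κ), (x3,κ)}
  {x1, x2, x3} × {ι, κ} = {(x1,ι), (x1,κ), (x2,ι), (x2,κ), (x3,ι), (x3,κ)}
These 7 distinct sets form the basis B.
Close under arbitrary unions to get τ_{X×Y}; counting gives |τ_{X×Y}| = 9.


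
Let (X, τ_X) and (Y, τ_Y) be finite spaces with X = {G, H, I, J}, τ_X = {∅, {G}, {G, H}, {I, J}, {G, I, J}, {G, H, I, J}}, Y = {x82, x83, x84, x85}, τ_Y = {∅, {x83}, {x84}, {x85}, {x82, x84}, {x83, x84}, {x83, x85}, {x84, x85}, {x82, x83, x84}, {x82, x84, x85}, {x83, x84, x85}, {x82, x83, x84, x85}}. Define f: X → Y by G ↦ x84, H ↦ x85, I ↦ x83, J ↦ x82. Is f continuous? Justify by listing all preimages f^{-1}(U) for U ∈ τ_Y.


f is NOT continuous.

Compute f^{-1}(U) for each U ∈ τ_Y:
  U = ∅: f^{-1}(U) = ∅ ∈ τ_X ✓.
  U = {x83}: f^{-1}(U) = {I} ∉ τ_X ✗.
  U = {x84}: f^{-1}(U) = {G} ∈ τ_X ✓.
  U = {x85}: f^{-1}(U) = {H} ∉ τ_X ✗.
  U = {x82, x84}: f^{-1}(U) = {G, J} ∉ τ_X ✗.
  U = {x83, x84}: f^{-1}(U) = {G, I} ∉ τ_X ✗.
  U = {x83, x85}: f^{-1}(U) = {H, I} ∉ τ_X ✗.
  U = {x84, x85}: f^{-1}(U) = {G, H} ∈ τ_X ✓.
  U = {x82, x83, x84}: f^{-1}(U) = {G, I, J} ∈ τ_X ✓.
  U = {x82, x84, x85}: f^{-1}(U) = {G, H, J} ∉ τ_X ✗.
  U = {x83, x84, x85}: f^{-1}(U) = {G, H, I} ∉ τ_X ✗.
  U = {x82, x83, x84, x85}: f^{-1}(U) = {G, H, I, J} ∈ τ_X ✓.
Found U = {x83} with f^{-1}(U) = {I} not in τ_X. Therefore f is NOT continuous.


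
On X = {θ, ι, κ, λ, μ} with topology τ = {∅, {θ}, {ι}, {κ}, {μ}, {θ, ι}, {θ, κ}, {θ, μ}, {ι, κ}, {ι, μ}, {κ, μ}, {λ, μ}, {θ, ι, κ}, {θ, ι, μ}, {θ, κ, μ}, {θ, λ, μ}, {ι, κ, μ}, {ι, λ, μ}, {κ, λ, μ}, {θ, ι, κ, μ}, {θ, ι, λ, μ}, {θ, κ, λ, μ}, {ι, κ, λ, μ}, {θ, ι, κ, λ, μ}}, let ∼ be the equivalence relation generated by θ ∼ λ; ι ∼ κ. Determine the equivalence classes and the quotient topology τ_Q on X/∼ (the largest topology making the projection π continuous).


X/∼ = {[θ=λ], [ι=κ], [μ]}; |τ_Q| = 6.

Equivalence classes: [θ=λ], [ι=κ], [μ].
Quotient map π: X → X/∼ sends θ ↦ [θ=λ], ι ↦ [ι=κ], κ ↦ [ι=κ], λ ↦ [θ=λ], μ ↦ [μ].
For each subset V ⊆ X/∼, compute π^{-1}(V) ⊆ X and check whether π^{-1}(V) ∈ τ. V is open in τ_Q iff π^{-1}(V) ∈ τ.
  V = {}: π^{-1}(V) = ∅ ∈ τ ✓.
  V = {[θ=λ]}: π^{-1}(V) = {θ, λ} ∉ τ ✗.
  V = {[ι=κ]}: π^{-1}(V) = {ι, κ} ∈ τ ✓.
  V = {[θ=λ], [ι=κ]}: π^{-1}(V) = {θ, ι, κ, λ} ∉ τ ✗.
  V = {[μ]}: π^{-1}(V) = {μ} ∈ τ ✓.
  V = {[θ=λ], [μ]}: π^{-1}(V) = {θ, λ, μ} ∈ τ ✓.
  V = {[ι=κ], [μ]}: π^{-1}(V) = {ι, κ, μ} ∈ τ ✓.
  V = {[θ=λ], [ι=κ], [μ]}: π^{-1}(V) = {θ, ι, κ, λ, μ} ∈ τ ✓.
Open sets in the quotient: τ_Q = {{}, {[ι=κ]}, {[μ]}, {[θ=λ], [μ]}, {[ι=κ], [μ]}, {[θ=λ], [ι=κ], [μ]}} (6 elements).


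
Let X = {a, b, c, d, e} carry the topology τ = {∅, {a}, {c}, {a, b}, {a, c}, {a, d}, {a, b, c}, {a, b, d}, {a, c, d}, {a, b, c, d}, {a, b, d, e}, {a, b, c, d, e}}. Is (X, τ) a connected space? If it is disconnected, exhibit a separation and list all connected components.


(X, τ) is disconnected; components = [{c}, {a, b, d, e}].

Find clopen sets (U ∈ τ with X ∖ U ∈ τ):
  U = ∅, X ∖ U = {a, b, c, d, e} — both open, so U is clopen.
  U = {c}, X ∖ U = {a, b, d, e} — both open, so U is clopen.
  U = {a, b, d, e}, X ∖ U = {c} — both open, so U is clopen.
  U = {a, b, c, d, e}, X ∖ U = ∅ — both open, so U is clopen.
Nontrivial clopen(s) exist: e.g. {c}. So (X, τ) is disconnected.
Compute connected components by grouping points that agree on all clopens:
  component: {c}
  component: {a, b, d, e}


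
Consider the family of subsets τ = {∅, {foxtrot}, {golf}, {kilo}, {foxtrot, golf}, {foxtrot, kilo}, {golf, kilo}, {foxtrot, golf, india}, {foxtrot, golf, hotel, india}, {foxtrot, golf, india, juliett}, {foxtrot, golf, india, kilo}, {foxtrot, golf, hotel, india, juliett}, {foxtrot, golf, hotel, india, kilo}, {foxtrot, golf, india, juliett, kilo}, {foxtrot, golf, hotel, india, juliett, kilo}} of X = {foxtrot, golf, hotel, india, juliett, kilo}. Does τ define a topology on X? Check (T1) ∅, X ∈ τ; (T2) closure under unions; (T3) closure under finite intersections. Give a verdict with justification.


τ is NOT a topology on X.

Axiom (T1): ∅ ∈ τ? Yes; X ∈ τ? Yes.
Axiom (T2/T3): check pairwise unions and intersections of members of τ.
Counterexample for (T2): {foxtrot} ∪ {golf, kilo} = {foxtrot, golf, kilo} ∉ τ. Therefore τ is NOT a topology.


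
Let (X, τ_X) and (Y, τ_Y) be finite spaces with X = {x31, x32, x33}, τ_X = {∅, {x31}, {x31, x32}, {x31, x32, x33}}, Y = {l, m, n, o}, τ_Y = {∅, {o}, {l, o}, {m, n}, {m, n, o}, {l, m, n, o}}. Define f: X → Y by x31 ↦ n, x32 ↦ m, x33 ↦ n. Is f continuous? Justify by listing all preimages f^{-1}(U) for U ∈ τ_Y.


f IS continuous.

Compute f^{-1}(U) for each U ∈ τ_Y:
  U = ∅: f^{-1}(U) = ∅ ∈ τ_X ✓.
  U = {o}: f^{-1}(U) = ∅ ∈ τ_X ✓.
  U = {l, o}: f^{-1}(U) = ∅ ∈ τ_X ✓.
  U = {m, n}: f^{-1}(U) = {x31, x32, x33} ∈ τ_X ✓.
  U = {m, n, o}: f^{-1}(U) = {x31, x32, x33} ∈ τ_X ✓.
  U = {l, m, n, o}: f^{-1}(U) = {x31, x32, x33} ∈ τ_X ✓.
Every preimage lies in τ_X, so f IS continuous.


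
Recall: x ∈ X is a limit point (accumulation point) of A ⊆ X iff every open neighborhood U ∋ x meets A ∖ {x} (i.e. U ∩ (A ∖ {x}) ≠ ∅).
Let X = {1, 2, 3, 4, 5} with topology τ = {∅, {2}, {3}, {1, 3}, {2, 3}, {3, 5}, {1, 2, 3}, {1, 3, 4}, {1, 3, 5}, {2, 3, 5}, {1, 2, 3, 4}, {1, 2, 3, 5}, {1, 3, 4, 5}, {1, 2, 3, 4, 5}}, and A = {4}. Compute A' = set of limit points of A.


A' = ∅

For each x ∈ X, list the open sets U ∈ τ with x ∈ U, then check whether U ∩ (A ∖ {x}) ≠ ∅ for every such U.
  x = 1: open {1, 3} ∋ x has {1, 3} ∩ (A ∖ {1}) = ∅, so x is NOT a limit point.
  x = 2: open {2} ∋ x has {2} ∩ (A ∖ {2}) = ∅, so x is NOT a limit point.
  x = 3: open {3} ∋ x has {3} ∩ (A ∖ {3}) = ∅, so x is NOT a limit point.
  x = 4: open {1, 3, 4} ∋ x has {1, 3, 4} ∩ (A ∖ {4}) = ∅, so x is NOT a limit point.
  x = 5: open {3, 5} ∋ x has {3, 5} ∩ (A ∖ {5}) = ∅, so x is NOT a limit point.
Collecting: A' = ∅.


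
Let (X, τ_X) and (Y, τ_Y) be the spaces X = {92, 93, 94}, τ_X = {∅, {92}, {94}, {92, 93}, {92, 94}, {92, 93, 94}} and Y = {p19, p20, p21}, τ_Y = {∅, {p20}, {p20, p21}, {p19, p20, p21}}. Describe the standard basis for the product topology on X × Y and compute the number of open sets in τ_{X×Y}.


Basis B = {∅ × ∅, {92} × {p20}, {94} × {p20}, {92} × {p20, p21}, {92, 93} × {p20}, {92, 94} × {p20}, {94} × {p20, p21}, {92} × {p19, p20, p21}, {92, 93, 94} × {p20}, {94} × {p19, p20, p21}, {92, 93} × {p20, p21}, {92, 94} × {p20, p21}, {92, 93} × {p19, p20, p21}, {92, 94} × {p19, p20, p21}, {92, 93, 94} × {p20, p21}, {92, 93, 94} × {p19, p20, p21}}; |τ_{X×Y}| = 40.

Enumerate products U × V with U ∈ τ_X, V ∈ τ_Y (deduplicated):
  ∅ × ∅ = {} (∅)
  {92} × {p20} = {(92,p20)}
  {94} × {p20} = {(94,p20)}
  {92} × {p20, p21} = {(92,p20), (92,p21)}
  {92, 93} × {p20} = {(92,p20), (93,p20)}
  {92, 94} × {p20} = {(92,p20), (94,p20)}
  {94} × {p20, p21} = {(94,p20), (94,p21)}
  {92} × {p19, p20, p21} = {(92,p19), (92,p20), (92,p21)}
  {92, 93, 94} × {p20} = {(92,p20), (93,p20), (94,p20)}
  {94} × {p19, p20, p21} = {(94,p19), (94,p20), (94,p21)}
  {92, 93} × {p20, p21} = {(92,p20), (92,p21), (93,p20), (93,p21)}
  {92, 94} × {p20, p21} = {(92,p20), (92,p21), (94,p20), (94,p21)}
  {92, 93} × {p19, p20, p21} = {(92,p19), (92,p20), (92,p21), (93,p19), (93,p20), (93,p21)}
  {92, 94} × {p19, p20, p21} = {(92,p19), (92,p20), (92,p21), (94,p19), (94,p20), (94,p21)}
  {92, 93, 94} × {p20, p21} = {(92,p20), (92,p21), (93,p20), (93,p21), (94,p20), (94,p21)}
  {92, 93, 94} × {p19, p20, p21} = {(92,p19), (92,p20), (92,p21), (93,p19), (93,p20), (93,p21), (94,p19), (94,p20), (94,p21)}
These 16 distinct sets form the basis B.
Close under arbitrary unions to get τ_{X×Y}; counting gives |τ_{X×Y}| = 40.


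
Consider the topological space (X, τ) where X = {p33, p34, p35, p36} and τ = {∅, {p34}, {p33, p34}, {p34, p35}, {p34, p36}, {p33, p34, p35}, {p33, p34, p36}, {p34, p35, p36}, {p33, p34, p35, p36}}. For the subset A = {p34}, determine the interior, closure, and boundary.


int(A) = {p34}, cl(A) = {p33, p34, p35, p36}, ∂A = {p33, p35, p36}.

Closed sets in (X, τ) are complements of opens:
  closed(X, τ) = {∅, {p33}, {p35}, {p36}, {p33, p35}, {p33, p36}, {p35, p36}, {p33, p35, p36}, {p33, p34, p35, p36}}.
int(A) = ⋃ {U ∈ τ : U ⊆ A}. Opens contained in A: ∅, {p34}.
Taking the union of these: int(A) = {p34}.
cl(A) = ⋂ {C closed : A ⊆ C}. Closed sets containing A: {p33, p34, p35, p36}.
Intersecting these: cl(A) = {p33, p34, p35, p36}.
∂A = cl(A) ∖ int(A) = {p33, p34, p35, p36} ∖ {p34} = {p33, p35, p36}.


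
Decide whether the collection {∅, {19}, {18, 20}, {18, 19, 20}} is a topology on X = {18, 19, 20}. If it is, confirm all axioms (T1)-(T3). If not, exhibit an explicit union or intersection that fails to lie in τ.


τ IS a topology on X.

Axiom (T1): ∅ ∈ τ? Yes; X ∈ τ? Yes.
Axiom (T2/T3): check pairwise unions and intersections of members of τ.
All pairwise intersections and unions checked — each lies in τ. Therefore τ satisfies (T1), (T2), (T3): it IS a topology on X.


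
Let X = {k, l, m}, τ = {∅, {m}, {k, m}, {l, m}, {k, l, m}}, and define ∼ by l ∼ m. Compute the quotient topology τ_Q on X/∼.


X/∼ = {[k], [l=m]}; |τ_Q| = 3.

Equivalence classes: [k], [l=m].
Quotient map π: X → X/∼ sends k ↦ [k], l ↦ [l=m], m ↦ [l=m].
For each subset V ⊆ X/∼, compute π^{-1}(V) ⊆ X and check whether π^{-1}(V) ∈ τ. V is open in τ_Q iff π^{-1}(V) ∈ τ.
  V = {}: π^{-1}(V) = ∅ ∈ τ ✓.
  V = {[k]}: π^{-1}(V) = {k} ∉ τ ✗.
  V = {[l=m]}: π^{-1}(V) = {l, m} ∈ τ ✓.
  V = {[k], [l=m]}: π^{-1}(V) = {k, l, m} ∈ τ ✓.
Open sets in the quotient: τ_Q = {{}, {[l=m]}, {[k], [l=m]}} (3 elements).


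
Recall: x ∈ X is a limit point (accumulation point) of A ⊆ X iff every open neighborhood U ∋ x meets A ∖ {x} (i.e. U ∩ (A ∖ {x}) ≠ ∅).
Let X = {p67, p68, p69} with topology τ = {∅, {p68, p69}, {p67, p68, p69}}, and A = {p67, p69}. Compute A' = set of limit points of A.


A' = {p67, p68}

For each x ∈ X, list the open sets U ∈ τ with x ∈ U, then check whether U ∩ (A ∖ {x}) ≠ ∅ for every such U.
  x = p67: opens ∋ x are {p67, p68, p69}; each meets A ∖ {p67}, so x IS a limit point.
  x = p68: opens ∋ x are {p68, p69}, {p67, p68, p69}; each meets A ∖ {p68}, so x IS a limit point.
  x = p69: open {p68, p69} ∋ x has {p68, p69} ∩ (A ∖ {p69}) = ∅, so x is NOT a limit point.
Collecting: A' = {p67, p68}.


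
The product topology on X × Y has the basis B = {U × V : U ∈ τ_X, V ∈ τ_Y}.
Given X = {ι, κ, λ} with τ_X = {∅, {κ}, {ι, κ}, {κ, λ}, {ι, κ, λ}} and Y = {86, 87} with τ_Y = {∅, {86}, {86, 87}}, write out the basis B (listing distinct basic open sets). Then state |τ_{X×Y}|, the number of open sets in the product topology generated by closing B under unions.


Basis B = {∅ × ∅, {κ} × {86}, {ι, κ} × {86}, {κ} × {86, 87}, {κ, λ} × {86}, {ι, κ, λ} × {86}, {ι, κ} × {86, 87}, {κ, λ} × {86, 87}, {ι, κ, λ} × {86, 87}}; |τ_{X×Y}| = 14.

Enumerate products U × V with U ∈ τ_X, V ∈ τ_Y (deduplicated):
  ∅ × ∅ = {} (∅)
  {κ} × {86} = {(κ,86)}
  {ι, κ} × {86} = {(ι,86), (κ,86)}
  {κ} × {86, 87} = {(κ,86), (κ,87)}
  {κ, λ} × {86} = {(κ,86), (λ,86)}
  {ι, κ, λ} × {86} = {(ι,86), (κ,86), (λ,86)}
  {ι, κ} × {86, 87} = {(ι,86), (ι,87), (κ,86), (κ,87)}
  {κ, λ} × {86, 87} = {(κ,86), (κ,87), (λ,86), (λ,87)}
  {ι, κ, λ} × {86, 87} = {(ι,86), (ι,87), (κ,86), (κ,87), (λ,86), (λ,87)}
These 9 distinct sets form the basis B.
Close under arbitrary unions to get τ_{X×Y}; counting gives |τ_{X×Y}| = 14.


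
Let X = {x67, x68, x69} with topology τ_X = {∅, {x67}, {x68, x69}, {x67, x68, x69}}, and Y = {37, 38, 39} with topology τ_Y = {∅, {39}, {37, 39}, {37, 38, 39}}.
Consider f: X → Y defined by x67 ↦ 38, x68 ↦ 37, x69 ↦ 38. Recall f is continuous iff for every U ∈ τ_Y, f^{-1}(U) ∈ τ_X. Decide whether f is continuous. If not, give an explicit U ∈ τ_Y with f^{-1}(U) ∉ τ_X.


f is NOT continuous.

Compute f^{-1}(U) for each U ∈ τ_Y:
  U = ∅: f^{-1}(U) = ∅ ∈ τ_X ✓.
  U = {39}: f^{-1}(U) = ∅ ∈ τ_X ✓.
  U = {37, 39}: f^{-1}(U) = {x68} ∉ τ_X ✗.
  U = {37, 38, 39}: f^{-1}(U) = {x67, x68, x69} ∈ τ_X ✓.
Found U = {37, 39} with f^{-1}(U) = {x68} not in τ_X. Therefore f is NOT continuous.


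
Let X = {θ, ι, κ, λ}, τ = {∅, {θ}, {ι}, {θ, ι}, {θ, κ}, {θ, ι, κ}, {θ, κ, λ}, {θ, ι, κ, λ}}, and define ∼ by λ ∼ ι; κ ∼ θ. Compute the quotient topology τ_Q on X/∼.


X/∼ = {[θ=κ], [ι=λ]}; |τ_Q| = 3.

Equivalence classes: [θ=κ], [ι=λ].
Quotient map π: X → X/∼ sends θ ↦ [θ=κ], ι ↦ [ι=λ], κ ↦ [θ=κ], λ ↦ [ι=λ].
For each subset V ⊆ X/∼, compute π^{-1}(V) ⊆ X and check whether π^{-1}(V) ∈ τ. V is open in τ_Q iff π^{-1}(V) ∈ τ.
  V = {}: π^{-1}(V) = ∅ ∈ τ ✓.
  V = {[θ=κ]}: π^{-1}(V) = {θ, κ} ∈ τ ✓.
  V = {[ι=λ]}: π^{-1}(V) = {ι, λ} ∉ τ ✗.
  V = {[θ=κ], [ι=λ]}: π^{-1}(V) = {θ, ι, κ, λ} ∈ τ ✓.
Open sets in the quotient: τ_Q = {{}, {[θ=κ]}, {[θ=κ], [ι=λ]}} (3 elements).


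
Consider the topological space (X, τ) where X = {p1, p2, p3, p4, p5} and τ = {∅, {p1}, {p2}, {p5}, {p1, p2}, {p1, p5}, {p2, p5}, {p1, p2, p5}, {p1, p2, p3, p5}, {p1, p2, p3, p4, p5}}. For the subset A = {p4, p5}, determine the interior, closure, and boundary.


int(A) = {p5}, cl(A) = {p3, p4, p5}, ∂A = {p3, p4}.

Closed sets in (X, τ) are complements of opens:
  closed(X, τ) = {∅, {p4}, {p3, p4}, {p1, p3, p4}, {p2, p3, p4}, {p3, p4, p5}, {p1, p2, p3, p4}, {p1, p3, p4, p5}, {p2, p3, p4, p5}, {p1, p2, p3, p4, p5}}.
int(A) = ⋃ {U ∈ τ : U ⊆ A}. Opens contained in A: ∅, {p5}.
Taking the union of these: int(A) = {p5}.
cl(A) = ⋂ {C closed : A ⊆ C}. Closed sets containing A: {p3, p4, p5}, {p1, p3, p4, p5}, {p2, p3, p4, p5}, {p1, p2, p3, p4, p5}.
Intersecting these: cl(A) = {p3, p4, p5}.
∂A = cl(A) ∖ int(A) = {p3, p4, p5} ∖ {p5} = {p3, p4}.


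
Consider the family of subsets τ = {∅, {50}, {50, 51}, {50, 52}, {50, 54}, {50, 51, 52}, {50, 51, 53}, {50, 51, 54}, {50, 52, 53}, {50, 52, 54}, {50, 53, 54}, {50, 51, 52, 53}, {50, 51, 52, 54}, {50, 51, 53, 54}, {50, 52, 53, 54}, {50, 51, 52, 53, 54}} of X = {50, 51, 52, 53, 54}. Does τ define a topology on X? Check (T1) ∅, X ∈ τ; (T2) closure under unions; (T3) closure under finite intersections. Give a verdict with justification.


τ is NOT a topology on X.

Axiom (T1): ∅ ∈ τ? Yes; X ∈ τ? Yes.
Axiom (T2/T3): check pairwise unions and intersections of members of τ.
Counterexample for (T3): {50, 51, 53} ∩ {50, 52, 53} = {50, 53} ∉ τ. Therefore τ is NOT a topology.


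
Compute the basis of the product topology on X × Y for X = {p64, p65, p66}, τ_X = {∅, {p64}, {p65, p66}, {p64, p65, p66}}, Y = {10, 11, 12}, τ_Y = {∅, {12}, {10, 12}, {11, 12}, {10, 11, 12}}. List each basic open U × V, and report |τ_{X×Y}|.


Basis B = {∅ × ∅, {p64} × {12}, {p64} × {10, 12}, {p64} × {11, 12}, {p65, p66} × {12}, {p64} × {10, 11, 12}, {p64, p65, p66} × {12}, {p65, p66} × {10, 12}, {p65, p66} × {11, 12}, {p64, p65, p66} × {10, 12}, {p64, p65, p66} × {11, 12}, {p65, p66} × {10, 11, 12}, {p64, p65, p66} × {10, 11, 12}}; |τ_{X×Y}| = 25.

Enumerate products U × V with U ∈ τ_X, V ∈ τ_Y (deduplicated):
  ∅ × ∅ = {} (∅)
  {p64} × {12} = {(p64,12)}
  {p64} × {10, 12} = {(p64,10), (p64,12)}
  {p64} × {11, 12} = {(p64,11), (p64,12)}
  {p65, p66} × {12} = {(p65,12), (p66,12)}
  {p64} × {10, 11, 12} = {(p64,10), (p64,11), (p64,12)}
  {p64, p65, p66} × {12} = {(p64,12), (p65,12), (p66,12)}
  {p65, p66} × {10, 12} = {(p65,10), (p65,12), (p66,10), (p66,12)}
  {p65, p66} × {11, 12} = {(p65,11), (p65,12), (p66,11), (p66,12)}
  {p64, p65, p66} × {10, 12} = {(p64,10), (p64,12), (p65,10), (p65,12), (p66,10), (p66,12)}
  {p64, p65, p66} × {11, 12} = {(p64,11), (p64,12), (p65,11), (p65,12), (p66,11), (p66,12)}
  {p65, p66} × {10, 11, 12} = {(p65,10), (p65,11), (p65,12), (p66,10), (p66,11), (p66,12)}
  {p64, p65, p66} × {10, 11, 12} = {(p64,10), (p64,11), (p64,12), (p65,10), (p65,11), (p65,12), (p66,10), (p66,11), (p66,12)}
These 13 distinct sets form the basis B.
Close under arbitrary unions to get τ_{X×Y}; counting gives |τ_{X×Y}| = 25.


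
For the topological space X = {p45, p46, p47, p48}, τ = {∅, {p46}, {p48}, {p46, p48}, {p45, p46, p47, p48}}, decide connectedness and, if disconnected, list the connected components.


(X, τ) is connected.

Find clopen sets (U ∈ τ with X ∖ U ∈ τ):
  U = ∅, X ∖ U = {p45, p46, p47, p48} — both open, so U is clopen.
  U = {p45, p46, p47, p48}, X ∖ U = ∅ — both open, so U is clopen.
Only trivial clopens (∅ and X) exist, so (X, τ) is connected.
Compute connected components by grouping points that agree on all clopens:
  component: {p45, p46, p47, p48}


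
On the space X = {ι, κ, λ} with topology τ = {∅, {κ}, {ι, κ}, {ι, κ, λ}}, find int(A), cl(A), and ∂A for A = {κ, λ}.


int(A) = {κ}, cl(A) = {ι, κ, λ}, ∂A = {ι, λ}.

Closed sets in (X, τ) are complements of opens:
  closed(X, τ) = {∅, {λ}, {ι, λ}, {ι, κ, λ}}.
int(A) = ⋃ {U ∈ τ : U ⊆ A}. Opens contained in A: ∅, {κ}.
Taking the union of these: int(A) = {κ}.
cl(A) = ⋂ {C closed : A ⊆ C}. Closed sets containing A: {ι, κ, λ}.
Intersecting these: cl(A) = {ι, κ, λ}.
∂A = cl(A) ∖ int(A) = {ι, κ, λ} ∖ {κ} = {ι, λ}.


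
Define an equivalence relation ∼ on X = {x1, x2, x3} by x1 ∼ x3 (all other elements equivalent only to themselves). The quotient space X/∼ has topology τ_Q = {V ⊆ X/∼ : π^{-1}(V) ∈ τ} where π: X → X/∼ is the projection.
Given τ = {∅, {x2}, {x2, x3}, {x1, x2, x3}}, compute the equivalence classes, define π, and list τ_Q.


X/∼ = {[x1=x3], [x2]}; |τ_Q| = 3.

Equivalence classes: [x1=x3], [x2].
Quotient map π: X → X/∼ sends x1 ↦ [x1=x3], x2 ↦ [x2], x3 ↦ [x1=x3].
For each subset V ⊆ X/∼, compute π^{-1}(V) ⊆ X and check whether π^{-1}(V) ∈ τ. V is open in τ_Q iff π^{-1}(V) ∈ τ.
  V = {}: π^{-1}(V) = ∅ ∈ τ ✓.
  V = {[x1=x3]}: π^{-1}(V) = {x1, x3} ∉ τ ✗.
  V = {[x2]}: π^{-1}(V) = {x2} ∈ τ ✓.
  V = {[x1=x3], [x2]}: π^{-1}(V) = {x1, x2, x3} ∈ τ ✓.
Open sets in the quotient: τ_Q = {{}, {[x2]}, {[x1=x3], [x2]}} (3 elements).


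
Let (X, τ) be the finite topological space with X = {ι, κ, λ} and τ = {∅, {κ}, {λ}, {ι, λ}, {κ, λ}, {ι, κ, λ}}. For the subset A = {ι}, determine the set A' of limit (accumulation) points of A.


A' = ∅

For each x ∈ X, list the open sets U ∈ τ with x ∈ U, then check whether U ∩ (A ∖ {x}) ≠ ∅ for every such U.
  x = ι: open {ι, λ} ∋ x has {ι, λ} ∩ (A ∖ {ι}) = ∅, so x is NOT a limit point.
  x = κ: open {κ} ∋ x has {κ} ∩ (A ∖ {κ}) = ∅, so x is NOT a limit point.
  x = λ: open {λ} ∋ x has {λ} ∩ (A ∖ {λ}) = ∅, so x is NOT a limit point.
Collecting: A' = ∅.


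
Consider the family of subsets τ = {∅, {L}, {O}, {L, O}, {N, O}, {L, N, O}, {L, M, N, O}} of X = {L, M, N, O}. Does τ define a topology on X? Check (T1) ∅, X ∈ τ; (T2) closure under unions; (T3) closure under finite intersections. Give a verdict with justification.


τ IS a topology on X.

Axiom (T1): ∅ ∈ τ? Yes; X ∈ τ? Yes.
Axiom (T2/T3): check pairwise unions and intersections of members of τ.
All pairwise intersections and unions checked — each lies in τ. Therefore τ satisfies (T1), (T2), (T3): it IS a topology on X.


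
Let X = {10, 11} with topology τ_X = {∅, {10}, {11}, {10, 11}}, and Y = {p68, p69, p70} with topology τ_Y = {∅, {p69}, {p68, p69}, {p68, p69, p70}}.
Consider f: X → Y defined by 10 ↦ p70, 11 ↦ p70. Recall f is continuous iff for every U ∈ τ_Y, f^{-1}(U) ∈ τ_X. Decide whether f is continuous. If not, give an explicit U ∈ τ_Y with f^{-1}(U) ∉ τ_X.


f IS continuous.

Compute f^{-1}(U) for each U ∈ τ_Y:
  U = ∅: f^{-1}(U) = ∅ ∈ τ_X ✓.
  U = {p69}: f^{-1}(U) = ∅ ∈ τ_X ✓.
  U = {p68, p69}: f^{-1}(U) = ∅ ∈ τ_X ✓.
  U = {p68, p69, p70}: f^{-1}(U) = {10, 11} ∈ τ_X ✓.
Every preimage lies in τ_X, so f IS continuous.


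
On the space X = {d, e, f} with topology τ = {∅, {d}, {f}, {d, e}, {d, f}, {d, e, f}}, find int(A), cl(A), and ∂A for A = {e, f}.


int(A) = {f}, cl(A) = {e, f}, ∂A = {e}.

Closed sets in (X, τ) are complements of opens:
  closed(X, τ) = {∅, {e}, {f}, {d, e}, {e, f}, {d, e, f}}.
int(A) = ⋃ {U ∈ τ : U ⊆ A}. Opens contained in A: ∅, {f}.
Taking the union of these: int(A) = {f}.
cl(A) = ⋂ {C closed : A ⊆ C}. Closed sets containing A: {e, f}, {d, e, f}.
Intersecting these: cl(A) = {e, f}.
∂A = cl(A) ∖ int(A) = {e, f} ∖ {f} = {e}.


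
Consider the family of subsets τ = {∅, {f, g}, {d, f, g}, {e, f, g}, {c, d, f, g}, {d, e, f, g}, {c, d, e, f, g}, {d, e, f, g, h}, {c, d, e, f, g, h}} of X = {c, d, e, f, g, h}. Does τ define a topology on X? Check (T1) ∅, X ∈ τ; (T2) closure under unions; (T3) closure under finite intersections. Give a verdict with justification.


τ IS a topology on X.

Axiom (T1): ∅ ∈ τ? Yes; X ∈ τ? Yes.
Axiom (T2/T3): check pairwise unions and intersections of members of τ.
All pairwise intersections and unions checked — each lies in τ. Therefore τ satisfies (T1), (T2), (T3): it IS a topology on X.


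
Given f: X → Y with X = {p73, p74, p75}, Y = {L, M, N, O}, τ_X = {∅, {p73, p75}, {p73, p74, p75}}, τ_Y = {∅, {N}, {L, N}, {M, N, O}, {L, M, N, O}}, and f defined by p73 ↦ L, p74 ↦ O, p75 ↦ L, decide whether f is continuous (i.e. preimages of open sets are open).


f is NOT continuous.

Compute f^{-1}(U) for each U ∈ τ_Y:
  U = ∅: f^{-1}(U) = ∅ ∈ τ_X ✓.
  U = {N}: f^{-1}(U) = ∅ ∈ τ_X ✓.
  U = {L, N}: f^{-1}(U) = {p73, p75} ∈ τ_X ✓.
  U = {M, N, O}: f^{-1}(U) = {p74} ∉ τ_X ✗.
  U = {L, M, N, O}: f^{-1}(U) = {p73, p74, p75} ∈ τ_X ✓.
Found U = {M, N, O} with f^{-1}(U) = {p74} not in τ_X. Therefore f is NOT continuous.


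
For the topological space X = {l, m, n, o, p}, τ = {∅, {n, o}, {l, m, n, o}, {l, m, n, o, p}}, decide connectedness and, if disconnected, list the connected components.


(X, τ) is connected.

Find clopen sets (U ∈ τ with X ∖ U ∈ τ):
  U = ∅, X ∖ U = {l, m, n, o, p} — both open, so U is clopen.
  U = {l, m, n, o, p}, X ∖ U = ∅ — both open, so U is clopen.
Only trivial clopens (∅ and X) exist, so (X, τ) is connected.
Compute connected components by grouping points that agree on all clopens:
  component: {l, m, n, o, p}


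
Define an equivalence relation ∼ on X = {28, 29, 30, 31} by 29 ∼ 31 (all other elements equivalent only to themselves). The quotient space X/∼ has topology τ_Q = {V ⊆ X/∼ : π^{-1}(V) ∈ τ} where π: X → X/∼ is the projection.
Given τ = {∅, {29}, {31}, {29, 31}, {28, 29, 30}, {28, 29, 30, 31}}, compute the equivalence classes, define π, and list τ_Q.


X/∼ = {[28], [29=31], [30]}; |τ_Q| = 3.

Equivalence classes: [28], [29=31], [30].
Quotient map π: X → X/∼ sends 28 ↦ [28], 29 ↦ [29=31], 30 ↦ [30], 31 ↦ [29=31].
For each subset V ⊆ X/∼, compute π^{-1}(V) ⊆ X and check whether π^{-1}(V) ∈ τ. V is open in τ_Q iff π^{-1}(V) ∈ τ.
  V = {}: π^{-1}(V) = ∅ ∈ τ ✓.
  V = {[28]}: π^{-1}(V) = {28} ∉ τ ✗.
  V = {[29=31]}: π^{-1}(V) = {29, 31} ∈ τ ✓.
  V = {[28], [29=31]}: π^{-1}(V) = {28, 29, 31} ∉ τ ✗.
  V = {[30]}: π^{-1}(V) = {30} ∉ τ ✗.
  V = {[28], [30]}: π^{-1}(V) = {28, 30} ∉ τ ✗.
  V = {[29=31], [30]}: π^{-1}(V) = {29, 30, 31} ∉ τ ✗.
  V = {[28], [29=31], [30]}: π^{-1}(V) = {28, 29, 30, 31} ∈ τ ✓.
Open sets in the quotient: τ_Q = {{}, {[29=31]}, {[28], [29=31], [30]}} (3 elements).


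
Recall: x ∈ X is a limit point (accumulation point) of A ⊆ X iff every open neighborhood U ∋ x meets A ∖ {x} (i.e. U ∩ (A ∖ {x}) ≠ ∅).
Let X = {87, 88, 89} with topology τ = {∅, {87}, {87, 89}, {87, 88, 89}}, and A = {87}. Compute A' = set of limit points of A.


A' = {88, 89}

For each x ∈ X, list the open sets U ∈ τ with x ∈ U, then check whether U ∩ (A ∖ {x}) ≠ ∅ for every such U.
  x = 87: open {87} ∋ x has {87} ∩ (A ∖ {87}) = ∅, so x is NOT a limit point.
  x = 88: opens ∋ x are {87, 88, 89}; each meets A ∖ {88}, so x IS a limit point.
  x = 89: opens ∋ x are {87, 89}, {87, 88, 89}; each meets A ∖ {89}, so x IS a limit point.
Collecting: A' = {88, 89}.


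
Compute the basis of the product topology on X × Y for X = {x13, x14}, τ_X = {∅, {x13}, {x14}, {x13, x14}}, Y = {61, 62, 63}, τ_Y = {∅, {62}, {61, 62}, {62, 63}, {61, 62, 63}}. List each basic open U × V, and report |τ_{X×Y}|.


Basis B = {∅ × ∅, {x13} × {62}, {x14} × {62}, {x13} × {61, 62}, {x13} × {62, 63}, {x13, x14} × {62}, {x14} × {61, 62}, {x14} × {62, 63}, {x13} × {61, 62, 63}, {x14} × {61, 62, 63}, {x13, x14} × {61, 62}, {x13, x14} × {62, 63}, {x13, x14} × {61, 62, 63}}; |τ_{X×Y}| = 25.

Enumerate products U × V with U ∈ τ_X, V ∈ τ_Y (deduplicated):
  ∅ × ∅ = {} (∅)
  {x13} × {62} = {(x13,62)}
  {x14} × {62} = {(x14,62)}
  {x13} × {61, 62} = {(x13,61), (x13,62)}
  {x13} × {62, 63} = {(x13,62), (x13,63)}
  {x13, x14} × {62} = {(x13,62), (x14,62)}
  {x14} × {61, 62} = {(x14,61), (x14,62)}
  {x14} × {62, 63} = {(x14,62), (x14,63)}
  {x13} × {61, 62, 63} = {(x13,61), (x13,62), (x13,63)}
  {x14} × {61, 62, 63} = {(x14,61), (x14,62), (x14,63)}
  {x13, x14} × {61, 62} = {(x13,61), (x13,62), (x14,61), (x14,62)}
  {x13, x14} × {62, 63} = {(x13,62), (x13,63), (x14,62), (x14,63)}
  {x13, x14} × {61, 62, 63} = {(x13,61), (x13,62), (x13,63), (x14,61), (x14,62), (x14,63)}
These 13 distinct sets form the basis B.
Close under arbitrary unions to get τ_{X×Y}; counting gives |τ_{X×Y}| = 25.
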